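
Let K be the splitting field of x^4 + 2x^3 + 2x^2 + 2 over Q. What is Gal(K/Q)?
The polynomial is an irreducible quartic over Q and its discriminant is 3136 = 56^2, a perfect square, so the Galois group is contained in A_4. The resolvent cubic y^3 - 2*y^2 - 8*y + 8 is irreducible over Q. An irreducible resolvent with square discriminant gives A_4.

A_4, the alternating group on 4 letters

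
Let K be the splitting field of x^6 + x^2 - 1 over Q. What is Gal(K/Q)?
S_4 (also written S4+)

The polynomial f is an irreducible sextic over Q, so G = Gal(f/Q) is one of the 16 transitive subgroups 6T1, ..., 6T16 of S_6. The discriminant of f is 61504 = 248^2, a perfect square, so G is contained in A_6. The transitive groups of degree 6 contained in A_6 are: A_4 (6T4, order 12), S_4 (6T7, order 24), (C_3 x C_3) : C_4 (6T10, order 36), PSL(2,5) (6T12, order 60), A_6 (6T15, order 360). By Dedekind's theorem, for a prime p not dividing disc(f) the degrees of the irreducible factors of f mod p form the cycle type of an element of G. Factoring f modulo the 79 such primes p <= 419 (skipping 2, 31, which divide the discriminant), each new pattern first appears at: mod 3: f = (x^2 + 1)(x^4 + 2x^2 + 2), pattern 4+2; mod 5: f = (x^3 + x^2 + 3x + 4)(x^3 + 4x^2 + 3x + 1), pattern 3+3; mod 11: f = (x + 3)(x + 8)(x^2 + 4x + 7)(x^2 + 7x + 7), pattern 2+2+1+1; mod 67: f = (x + 2)(x + 3)(x + 11)(x + 56)(x + 64)(x + 65), pattern 1+1+1+1+1+1. No other pattern occurs in this range, so the set of observed cycle types is {4+2, 3+3, 2+2+1+1, 1+1+1+1+1+1}. The candidates containing elements of all these cycle types are S_4 (6T7) of order 24, (C_3 x C_3) : C_4 (6T10) of order 36, A_6 (6T15) of order 360; the others are excluded. The observed types are precisely the cycle types that occur in S_4 (6T7). Each of the other remaining candidates has further cycle types, and by the Chebotarev density theorem the matching factorization patterns would occur for a proportion of primes equal to their share of the group: (C_3 x C_3) : C_4 (6T10) additionally contains elements of type 3+1+1+1 (4 of its 36 elements, about 11% of primes); A_6 (6T15) additionally contains elements of type 5+1, 3+1+1+1 (184 of its 360 elements, about 51% of primes). None of the 79 primes tested shows any such pattern (for each of these groups the chance of that is below 10^-4), which rules them out. Hence G = S_4 (6T7), of order 24.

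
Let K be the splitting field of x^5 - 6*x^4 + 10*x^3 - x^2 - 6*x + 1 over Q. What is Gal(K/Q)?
C_5 (also written C5)

The polynomial f is an irreducible quintic over Q, so G = Gal(f/Q) is a transitive subgroup of S_5: one of C_5 (5T1, order 5), D_5 (5T2, order 10), F_20 (5T3, order 20), A_5 (5T4, order 60) or S_5 (5T5, order 120). The discriminant of f is 14641 = 121^2, a perfect square, so G is contained in A_5. The transitive groups of degree 5 contained in A_5 are: C_5 (5T1, order 5), D_5 (5T2, order 10), A_5 (5T4, order 60). By Dedekind's theorem, for a prime p not dividing disc(f) the degrees of the irreducible factors of f mod p form the cycle type of an element of G. Factoring f modulo the 14 such primes p <= 47 (skipping 11, which divides the discriminant), each new pattern first appears at: mod 2: f = (x^5 + x^2 + 1), pattern 5; mod 23: f = (x + 3)(x + 5)(x + 9)(x + 10)(x + 13), pattern 1+1+1+1+1. No other pattern occurs in this range, so the set of observed cycle types is {5, 1+1+1+1+1}. The candidates containing elements of all these cycle types are C_5 (5T1) of order 5, D_5 (5T2) of order 10, A_5 (5T4) of order 60; the others are excluded. The observed types are precisely the cycle types that occur in C_5 (5T1). Each of the other remaining candidates has further cycle types, and by the Chebotarev density theorem the matching factorization patterns would occur for a proportion of primes equal to their share of the group: D_5 (5T2) additionally contains elements of type 2+2+1 (5 of its 10 elements, about 50% of primes); A_5 (5T4) additionally contains elements of type 3+1+1, 2+2+1 (35 of its 60 elements, about 58% of primes). None of the 14 primes tested shows any such pattern (for each of these groups the chance of that is below 10^-4), which rules them out. Hence G = C_5 (5T1), of order 5.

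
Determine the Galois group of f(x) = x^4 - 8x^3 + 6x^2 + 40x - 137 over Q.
D_4 (order 8)

The polynomial is an irreducible quartic over Q and its discriminant is -544195584, which is not a perfect square, so the Galois group is not contained in A_4. The resolvent cubic y^3 - 6*y^2 + 228*y + 3880 has exactly one rational root, so the Galois group is C_4 or D_4. The quartic remains irreducible over Q(sqrt(disc)), so the group is D_4.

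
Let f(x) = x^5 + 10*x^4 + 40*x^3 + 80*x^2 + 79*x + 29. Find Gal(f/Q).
The polynomial f is an irreducible quintic over Q, so G = Gal(f/Q) is a transitive subgroup of S_5: one of C_5 (5T1, order 5), D_5 (5T2, order 10), F_20 (5T3, order 20), A_5 (5T4, order 60) or S_5 (5T5, order 120). The discriminant of f is 2869, which is not a perfect square, so G is not contained in A_5. The transitive groups of degree 5 not contained in A_5 are: F_20 (5T3, order 20), S_5 (5T5, order 120). By Dedekind's theorem, for a prime p not dividing disc(f) the degrees of the irreducible factors of f mod p form the cycle type of an element of G. Factoring f modulo the first such prime p = 2, each new pattern first appears at: mod 2: f = (x^2 + x + 1)(x^3 + x^2 + 1), pattern 3+2. No other pattern occurs in this range, so the set of observed cycle types is {3+2}. Among the candidates above, the only group containing elements of all these cycle types is S_5 (5T5) — F_20 (5T3) lacks at least one of them. Hence G = S_5 (5T5), of order 120.

S_5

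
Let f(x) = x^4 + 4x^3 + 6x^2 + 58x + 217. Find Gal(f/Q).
S_4 (also written S4)

The polynomial is an irreducible quartic over Q and its discriminant is 858808656, which is not a perfect square, so the Galois group is not contained in A_4. The resolvent cubic y^3 - 6*y^2 - 636*y - 1628 is irreducible over Q. An irreducible resolvent with non-square discriminant gives S_4.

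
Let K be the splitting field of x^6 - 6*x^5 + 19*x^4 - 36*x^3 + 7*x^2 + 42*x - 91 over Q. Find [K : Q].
12

The degree of the splitting field over Q equals the order of the Galois group, so first determine the group. The polynomial f is an irreducible sextic over Q, so G = Gal(f/Q) is one of the 16 transitive subgroups 6T1, ..., 6T16 of S_6. The discriminant of f is 164995463643136 = 12845056^2, a perfect square, so G is contained in A_6. The transitive groups of degree 6 contained in A_6 are: A_4 (6T4, order 12), S_4 (6T7, order 24), (C_3 x C_3) : C_4 (6T10, order 36), PSL(2,5) (6T12, order 60), A_6 (6T15, order 360). By Dedekind's theorem, for a prime p not dividing disc(f) the degrees of the irreducible factors of f mod p form the cycle type of an element of G. Factoring f modulo the 33 such primes p <= 149 (skipping 2, 7, which divide the discriminant), each new pattern first appears at: mod 3: f = (x^3 + 2x + 1)(x^3 + 2x + 2), pattern 3+3; mod 13: f = (x)(x + 11)(x^2 + 11x + 8)(x^2 + 11x + 12), pattern 2+2+1+1. No other pattern occurs in this range, so the set of observed cycle types is {3+3, 2+2+1+1}. The candidates containing elements of all these cycle types are A_4 (6T4) of order 12, S_4 (6T7) of order 24, (C_3 x C_3) : C_4 (6T10) of order 36, PSL(2,5) (6T12) of order 60, A_6 (6T15) of order 360; the others are excluded. The observed types are precisely the cycle types that occur in A_4 (6T4) (apart from the identity). Each of the other remaining candidates has further cycle types, and by the Chebotarev density theorem the matching factorization patterns would occur for a proportion of primes equal to their share of the group: S_4 (6T7) additionally contains elements of type 4+2 (6 of its 24 elements, about 25% of primes); (C_3 x C_3) : C_4 (6T10) additionally contains elements of type 4+2, 3+1+1+1 (22 of its 36 elements, about 61% of primes); PSL(2,5) (6T12) additionally contains elements of type 5+1 (24 of its 60 elements, about 40% of primes); A_6 (6T15) additionally contains elements of type 5+1, 4+2, 3+1+1+1 (274 of its 360 elements, about 76% of primes). None of the 33 primes tested shows any such pattern (for each of these groups the chance of that is below 10^-4), which rules them out. Hence G = A_4 (6T4), of order 12. The Galois group A_4 (6T4) has order 12, so the splitting field has degree 12 over Q.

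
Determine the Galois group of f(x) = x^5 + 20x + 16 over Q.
The polynomial f is an irreducible quintic over Q, so G = Gal(f/Q) is a transitive subgroup of S_5: one of C_5 (5T1, order 5), D_5 (5T2, order 10), F_20 (5T3, order 20), A_5 (5T4, order 60) or S_5 (5T5, order 120). The discriminant of f is 1024000000 = 32000^2, a perfect square, so G is contained in A_5. The transitive groups of degree 5 contained in A_5 are: C_5 (5T1, order 5), D_5 (5T2, order 10), A_5 (5T4, order 60). By Dedekind's theorem, for a prime p not dividing disc(f) the degrees of the irreducible factors of f mod p form the cycle type of an element of G. Factoring f modulo the 2 such primes p <= 7 (skipping 2, 5, which divide the discriminant), each new pattern first appears at: mod 3: f = (x^5 + 2x + 1), pattern 5; mod 7: f = (x + 2)(x + 3)(x^3 + 2x^2 + 5x + 5), pattern 3+1+1. No other pattern occurs in this range, so the set of observed cycle types is {5, 3+1+1}. Among the candidates above, the only group containing elements of all these cycle types is A_5 (5T4) — each of C_5 (5T1), D_5 (5T2) lacks at least one of them. Hence G = A_5 (5T4), of order 60.

A_5 (also written A5)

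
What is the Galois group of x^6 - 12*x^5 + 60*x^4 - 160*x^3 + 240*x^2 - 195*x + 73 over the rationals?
The polynomial f is an irreducible sextic over Q, so G = Gal(f/Q) is one of the 16 transitive subgroups 6T1, ..., 6T16 of S_6. The discriminant of f is -9059283, which is not a perfect square, so G is not contained in A_6. The transitive groups of degree 6 not contained in A_6 are: C_6 (6T1, order 6), S_3 (6T2, order 6), D_6 (6T3, order 12), C_3 x S_3 (6T5, order 18), A_4 x C_2 (6T6, order 24), S_4 (6T8, order 24), S_3 x S_3 (6T9, order 36), S_4 x C_2 (6T11, order 48), (S_3 x S_3) : C_2 (6T13, order 72), PGL(2,5) (6T14, order 120), S_6 (6T16, order 720). By Dedekind's theorem, for a prime p not dividing disc(f) the degrees of the irreducible factors of f mod p form the cycle type of an element of G. Factoring f modulo the 28 such primes p <= 127 (skipping 3, 17, 43, which divide the discriminant), each new pattern first appears at: mod 2: f = (x^6 + x + 1), pattern 6; mod 7: f = (x + 6)(x^2 + 2)(x^3 + 3x^2 + 5x + 2), pattern 3+2+1; mod 11: f = (x^2 + 5x + 10)(x^4 + 5x^3 + 3x^2 + 6x + 4), pattern 4+2; mod 13: f = (x + 1)(x + 6)(x^2 + 8x + 9)(x^2 + 12x + 4), pattern 2+2+1+1; mod 61: f = (x + 38)(x + 49)(x + 55)(x + 57)(x^2 + 33x + 41), pattern 2+1+1+1+1; mod 97: f = (x + 46)(x + 83)(x + 85)(x^3 + 65x^2 + 79x + 25), pattern 3+1+1+1; mod 113: f = (x^2 + 45x + 91)(x^2 + 64x + 86)(x^2 + 105x + 22), pattern 2+2+2; mod 127: f = (x^3 + 33x^2 + 89x + 45)(x^3 + 82x^2 + 59x + 75), pattern 3+3. No other pattern occurs in this range, so the set of observed cycle types is {6, 3+2+1, 4+2, 2+2+1+1, 2+1+1+1+1, 3+1+1+1, 2+2+2, 3+3}. The candidates containing elements of all these cycle types are (S_3 x S_3) : C_2 (6T13) of order 72, S_6 (6T16) of order 720; the others are excluded. The observed types are precisely the cycle types that occur in (S_3 x S_3) : C_2 (6T13) (apart from the identity). Each of the other remaining candidates has further cycle types, and by the Chebotarev density theorem the matching factorization patterns would occur for a proportion of primes equal to their share of the group: S_6 (6T16) additionally contains elements of type 5+1, 4+1+1 (234 of its 720 elements, about 32% of primes). None of the 28 primes tested shows any such pattern (for each of these groups the chance of that is below 10^-4), which rules them out. Hence G = (S_3 x S_3) : C_2 (6T13), of order 72.

(S_3 x S_3) : C_2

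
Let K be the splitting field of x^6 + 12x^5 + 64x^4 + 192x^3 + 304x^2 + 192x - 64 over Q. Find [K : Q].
12

The degree of the splitting field over Q equals the order of the Galois group, so first determine the group. The polynomial f is an irreducible sextic over Q, so G = Gal(f/Q) is one of the 16 transitive subgroups 6T1, ..., 6T16 of S_6. The discriminant of f is 164995463643136 = 12845056^2, a perfect square, so G is contained in A_6. The transitive groups of degree 6 contained in A_6 are: A_4 (6T4, order 12), S_4 (6T7, order 24), (C_3 x C_3) : C_4 (6T10, order 36), PSL(2,5) (6T12, order 60), A_6 (6T15, order 360). By Dedekind's theorem, for a prime p not dividing disc(f) the degrees of the irreducible factors of f mod p form the cycle type of an element of G. Factoring f modulo the 33 such primes p <= 149 (skipping 2, 7, which divide the discriminant), each new pattern first appears at: mod 3: f = (x^3 + 2x + 1)(x^3 + 2x + 2), pattern 3+3; mod 13: f = (x + 1)(x + 3)(x^2 + 4x + 2)(x^2 + 4x + 11), pattern 2+2+1+1. No other pattern occurs in this range, so the set of observed cycle types is {3+3, 2+2+1+1}. The candidates containing elements of all these cycle types are A_4 (6T4) of order 12, S_4 (6T7) of order 24, (C_3 x C_3) : C_4 (6T10) of order 36, PSL(2,5) (6T12) of order 60, A_6 (6T15) of order 360; the others are excluded. The observed types are precisely the cycle types that occur in A_4 (6T4) (apart from the identity). Each of the other remaining candidates has further cycle types, and by the Chebotarev density theorem the matching factorization patterns would occur for a proportion of primes equal to their share of the group: S_4 (6T7) additionally contains elements of type 4+2 (6 of its 24 elements, about 25% of primes); (C_3 x C_3) : C_4 (6T10) additionally contains elements of type 4+2, 3+1+1+1 (22 of its 36 elements, about 61% of primes); PSL(2,5) (6T12) additionally contains elements of type 5+1 (24 of its 60 elements, about 40% of primes); A_6 (6T15) additionally contains elements of type 5+1, 4+2, 3+1+1+1 (274 of its 360 elements, about 76% of primes). None of the 33 primes tested shows any such pattern (for each of these groups the chance of that is below 10^-4), which rules them out. Hence G = A_4 (6T4), of order 12. The Galois group A_4 (6T4) has order 12, so the splitting field has degree 12 over Q.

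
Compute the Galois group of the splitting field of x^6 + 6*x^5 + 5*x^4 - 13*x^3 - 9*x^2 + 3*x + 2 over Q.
PSL(2,5), A_5 acting on 6 points

The polynomial f is an irreducible sextic over Q, so G = Gal(f/Q) is one of the 16 transitive subgroups 6T1, ..., 6T16 of S_6. The discriminant of f is 30991489 = 5567^2, a perfect square, so G is contained in A_6. The transitive groups of degree 6 contained in A_6 are: A_4 (6T4, order 12), S_4 (6T7, order 24), (C_3 x C_3) : C_4 (6T10, order 36), PSL(2,5) (6T12, order 60), A_6 (6T15, order 360). By Dedekind's theorem, for a prime p not dividing disc(f) the degrees of the irreducible factors of f mod p form the cycle type of an element of G. Factoring f modulo the 21 such primes p <= 79 (skipping 19, which divides the discriminant), each new pattern first appears at: mod 2: f = (x)(x^5 + x^3 + x^2 + x + 1), pattern 5+1; mod 7: f = (x^3 + x^2 + 3x + 1)(x^3 + 5x^2 + 4x + 2), pattern 3+3; mod 61: f = (x + 3)(x + 25)(x^2 + 48x + 25)(x^2 + 52x + 38), pattern 2+2+1+1. No other pattern occurs in this range, so the set of observed cycle types is {5+1, 3+3, 2+2+1+1}. The candidates containing elements of all these cycle types are PSL(2,5) (6T12) of order 60, A_6 (6T15) of order 360; the others are excluded. The observed types are precisely the cycle types that occur in PSL(2,5) (6T12) (apart from the identity). Each of the other remaining candidates has further cycle types, and by the Chebotarev density theorem the matching factorization patterns would occur for a proportion of primes equal to their share of the group: A_6 (6T15) additionally contains elements of type 4+2, 3+1+1+1 (130 of its 360 elements, about 36% of primes). None of the 21 primes tested shows any such pattern (for each of these groups the chance of that is below 10^-4), which rules them out. Hence G = PSL(2,5) (6T12), of order 60.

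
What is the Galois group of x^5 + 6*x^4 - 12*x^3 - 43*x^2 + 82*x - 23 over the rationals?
The polynomial f is an irreducible quintic over Q, so G = Gal(f/Q) is a transitive subgroup of S_5: one of C_5 (5T1, order 5), D_5 (5T2, order 10), F_20 (5T3, order 20), A_5 (5T4, order 60) or S_5 (5T5, order 120). The discriminant of f is 14320669561 = 119669^2, a perfect square, so G is contained in A_5. The transitive groups of degree 5 contained in A_5 are: C_5 (5T1, order 5), D_5 (5T2, order 10), A_5 (5T4, order 60). By Dedekind's theorem, for a prime p not dividing disc(f) the degrees of the irreducible factors of f mod p form the cycle type of an element of G. Factoring f modulo the 14 such primes p <= 59 (skipping 11, 23, 43, which divide the discriminant), each new pattern first appears at: mod 2: f = (x^5 + x^2 + 1), pattern 5. No other pattern occurs in this range, so the set of observed cycle types is {5}. The candidates containing elements of all these cycle types are C_5 (5T1) of order 5, D_5 (5T2) of order 10, A_5 (5T4) of order 60; the others are excluded. The observed types are precisely the cycle types that occur in C_5 (5T1) (apart from the identity). Each of the other remaining candidates has further cycle types, and by the Chebotarev density theorem the matching factorization patterns would occur for a proportion of primes equal to their share of the group: D_5 (5T2) additionally contains elements of type 2+2+1 (5 of its 10 elements, about 50% of primes); A_5 (5T4) additionally contains elements of type 3+1+1, 2+2+1 (35 of its 60 elements, about 58% of primes). None of the 14 primes tested shows any such pattern (for each of these groups the chance of that is below 10^-4), which rules them out. Hence G = C_5 (5T1), of order 5.

C_5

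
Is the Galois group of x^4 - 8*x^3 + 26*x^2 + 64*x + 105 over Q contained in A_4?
The polynomial is irreducible of degree 4 over Q. Its discriminant is 3877801984 = 62272^2, a perfect square. A Galois group lies in the alternating group exactly when the discriminant is a square in Q, so the Galois group (A_4) is contained in A_4.

Yes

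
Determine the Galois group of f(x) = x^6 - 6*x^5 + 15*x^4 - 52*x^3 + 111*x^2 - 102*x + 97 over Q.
The polynomial f is an irreducible sextic over Q, so G = Gal(f/Q) is one of the 16 transitive subgroups 6T1, ..., 6T16 of S_6. The discriminant of f is 1352605460594688, which is not a perfect square, so G is not contained in A_6. The transitive groups of degree 6 not contained in A_6 are: C_6 (6T1, order 6), S_3 (6T2, order 6), D_6 (6T3, order 12), C_3 x S_3 (6T5, order 18), A_4 x C_2 (6T6, order 24), S_4 (6T8, order 24), S_3 x S_3 (6T9, order 36), S_4 x C_2 (6T11, order 48), (S_3 x S_3) : C_2 (6T13, order 72), PGL(2,5) (6T14, order 120), S_6 (6T16, order 720). By Dedekind's theorem, for a prime p not dividing disc(f) the degrees of the irreducible factors of f mod p form the cycle type of an element of G. Factoring f modulo the 79 such primes p <= 419 (skipping 2, 3, which divide the discriminant), each new pattern first appears at: mod 5: f = (x^6 + 4x^5 + 3x^3 + x^2 + 3x + 2), pattern 6; mod 7: f = (x^2 + 1)(x^2 + 2x + 5)(x^2 + 6x + 4), pattern 2+2+2; mod 11: f = (x + 6)(x + 9)(x^2 + 2x + 2)(x^2 + 10x + 1), pattern 2+2+1+1; mod 13: f = (x^3 + 10x^2 + 3x + 2)(x^3 + 10x^2 + 3x + 3), pattern 3+3; mod 97: f = (x)(x + 3)(x + 34)(x + 42)(x + 49)(x + 60), pattern 1+1+1+1+1+1. No other pattern occurs in this range, so the set of observed cycle types is {6, 2+2+2, 2+2+1+1, 3+3, 1+1+1+1+1+1}. The candidates containing elements of all these cycle types are D_6 (6T3) of order 12, A_4 x C_2 (6T6) of order 24, S_3 x S_3 (6T9) of order 36, S_4 x C_2 (6T11) of order 48, (S_3 x S_3) : C_2 (6T13) of order 72, PGL(2,5) (6T14) of order 120, S_6 (6T16) of order 720; the others are excluded. The observed types are precisely the cycle types that occur in D_6 (6T3). Each of the other remaining candidates has further cycle types, and by the Chebotarev density theorem the matching factorization patterns would occur for a proportion of primes equal to their share of the group: A_4 x C_2 (6T6) additionally contains elements of type 2+1+1+1+1 (3 of its 24 elements, about 12% of primes); S_3 x S_3 (6T9) additionally contains elements of type 3+1+1+1 (4 of its 36 elements, about 11% of primes); S_4 x C_2 (6T11) additionally contains elements of type 4+2, 4+1+1, 2+1+1+1+1 (15 of its 48 elements, about 31% of primes); (S_3 x S_3) : C_2 (6T13) additionally contains elements of type 4+2, 3+2+1, 3+1+1+1, 2+1+1+1+1 (40 of its 72 elements, about 56% of primes); PGL(2,5) (6T14) additionally contains elements of type 5+1, 4+1+1 (54 of its 120 elements, about 45% of primes); S_6 (6T16) additionally contains elements of type 5+1, 4+2, 4+1+1, 3+2+1, 3+1+1+1, 2+1+1+1+1 (499 of its 720 elements, about 69% of primes). None of the 79 primes tested shows any such pattern (for each of these groups the chance of that is below 10^-4), which rules them out. Hence G = D_6 (6T3), of order 12.

D_6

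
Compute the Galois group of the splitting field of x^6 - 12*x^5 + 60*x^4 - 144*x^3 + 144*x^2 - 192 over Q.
6T9: S_3 x S_3

The polynomial f is an irreducible sextic over Q, so G = Gal(f/Q) is one of the 16 transitive subgroups 6T1, ..., 6T16 of S_6. The discriminant of f is 5410421842378752, which is not a perfect square, so G is not contained in A_6. The transitive groups of degree 6 not contained in A_6 are: C_6 (6T1, order 6), S_3 (6T2, order 6), D_6 (6T3, order 12), C_3 x S_3 (6T5, order 18), A_4 x C_2 (6T6, order 24), S_4 (6T8, order 24), S_3 x S_3 (6T9, order 36), S_4 x C_2 (6T11, order 48), (S_3 x S_3) : C_2 (6T13, order 72), PGL(2,5) (6T14, order 120), S_6 (6T16, order 720). By Dedekind's theorem, for a prime p not dividing disc(f) the degrees of the irreducible factors of f mod p form the cycle type of an element of G. Factoring f modulo the 23 such primes p <= 97 (skipping 2, 3, which divide the discriminant), each new pattern first appears at: mod 5: f = (x^6 + 3x^5 + x^3 + 4x^2 + 3), pattern 6; mod 11: f = (x + 3)(x + 10)(x^2 + 2x + 6)(x^2 + 6x + 7), pattern 2+2+1+1; mod 13: f = (x + 1)(x + 7)(x + 12)(x^3 + 7x^2 + 12x + 7), pattern 3+1+1+1; mod 31: f = (x^2 + 9x + 22)(x^2 + 11x + 8)(x^2 + 30x + 13), pattern 2+2+2; mod 97: f = (x^3 + 91x^2 + 12x + 17)(x^3 + 91x^2 + 12x + 80), pattern 3+3. No other pattern occurs in this range, so the set of observed cycle types is {6, 2+2+1+1, 3+1+1+1, 2+2+2, 3+3}. The candidates containing elements of all these cycle types are S_3 x S_3 (6T9) of order 36, (S_3 x S_3) : C_2 (6T13) of order 72, S_6 (6T16) of order 720; the others are excluded. The observed types are precisely the cycle types that occur in S_3 x S_3 (6T9) (apart from the identity). Each of the other remaining candidates has further cycle types, and by the Chebotarev density theorem the matching factorization patterns would occur for a proportion of primes equal to their share of the group: (S_3 x S_3) : C_2 (6T13) additionally contains elements of type 4+2, 3+2+1, 2+1+1+1+1 (36 of its 72 elements, about 50% of primes); S_6 (6T16) additionally contains elements of type 5+1, 4+2, 4+1+1, 3+2+1, 2+1+1+1+1 (459 of its 720 elements, about 64% of primes). None of the 23 primes tested shows any such pattern (for each of these groups the chance of that is below 10^-4), which rules them out. Hence G = S_3 x S_3 (6T9), of order 36.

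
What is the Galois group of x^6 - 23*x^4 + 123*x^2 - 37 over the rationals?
The polynomial f is an irreducible sextic over Q, so G = Gal(f/Q) is one of the 16 transitive subgroups 6T1, ..., 6T16 of S_6. The discriminant of f is 870211913777152, which is not a perfect square, so G is not contained in A_6. The transitive groups of degree 6 not contained in A_6 are: C_6 (6T1, order 6), S_3 (6T2, order 6), D_6 (6T3, order 12), C_3 x S_3 (6T5, order 18), A_4 x C_2 (6T6, order 24), S_4 (6T8, order 24), S_3 x S_3 (6T9, order 36), S_4 x C_2 (6T11, order 48), (S_3 x S_3) : C_2 (6T13, order 72), PGL(2,5) (6T14, order 120), S_6 (6T16, order 720). By Dedekind's theorem, for a prime p not dividing disc(f) the degrees of the irreducible factors of f mod p form the cycle type of an element of G. Factoring f modulo the 23 such primes p <= 97 (skipping 2, 37, which divide the discriminant), each new pattern first appears at: mod 3: f = (x^3 + x^2 + x + 2)(x^3 + 2x^2 + x + 1), pattern 3+3; mod 5: f = (x^2 + 3)(x^2 + 2x + 4)(x^2 + 3x + 4), pattern 2+2+2; mod 67: f = (x + 5)(x + 6)(x + 30)(x + 37)(x + 61)(x + 62), pattern 1+1+1+1+1+1. No other pattern occurs in this range, so the set of observed cycle types is {3+3, 2+2+2, 1+1+1+1+1+1}. The candidates containing elements of all these cycle types are C_6 (6T1) of order 6, S_3 (6T2) of order 6, D_6 (6T3) of order 12, C_3 x S_3 (6T5) of order 18, A_4 x C_2 (6T6) of order 24, S_4 (6T8) of order 24, S_3 x S_3 (6T9) of order 36, S_4 x C_2 (6T11) of order 48, (S_3 x S_3) : C_2 (6T13) of order 72, PGL(2,5) (6T14) of order 120, S_6 (6T16) of order 720; the others are excluded. The observed types are precisely the cycle types that occur in S_3 (6T2). Each of the other remaining candidates has further cycle types, and by the Chebotarev density theorem the matching factorization patterns would occur for a proportion of primes equal to their share of the group: C_6 (6T1) additionally contains elements of type 6 (2 of its 6 elements, about 33% of primes); D_6 (6T3) additionally contains elements of type 6, 2+2+1+1 (5 of its 12 elements, about 42% of primes); C_3 x S_3 (6T5) additionally contains elements of type 6, 3+1+1+1 (10 of its 18 elements, about 56% of primes); A_4 x C_2 (6T6) additionally contains elements of type 6, 2+2+1+1, 2+1+1+1+1 (14 of its 24 elements, about 58% of primes); S_4 (6T8) additionally contains elements of type 4+1+1, 2+2+1+1 (9 of its 24 elements, about 38% of primes); S_3 x S_3 (6T9) additionally contains elements of type 6, 3+1+1+1, 2+2+1+1 (25 of its 36 elements, about 69% of primes); S_4 x C_2 (6T11) additionally contains elements of type 6, 4+2, 4+1+1, 2+2+1+1, 2+1+1+1+1 (32 of its 48 elements, about 67% of primes); (S_3 x S_3) : C_2 (6T13) additionally contains elements of type 6, 4+2, 3+2+1, 3+1+1+1, 2+2+1+1, 2+1+1+1+1 (61 of its 72 elements, about 85% of primes); PGL(2,5) (6T14) additionally contains elements of type 6, 5+1, 4+1+1, 2+2+1+1 (89 of its 120 elements, about 74% of primes); S_6 (6T16) additionally contains elements of type 6, 5+1, 4+2, 4+1+1, 3+2+1, 3+1+1+1, 2+2+1+1, 2+1+1+1+1 (664 of its 720 elements, about 92% of primes). None of the 23 primes tested shows any such pattern (for each of these groups the chance of that is below 10^-4), which rules them out. Hence G = S_3 (6T2), of order 6.

S_3 (also written S3)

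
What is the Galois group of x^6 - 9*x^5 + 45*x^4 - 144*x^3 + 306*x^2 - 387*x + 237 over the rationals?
The polynomial f is an irreducible sextic over Q, so G = Gal(f/Q) is one of the 16 transitive subgroups 6T1, ..., 6T16 of S_6. The discriminant of f is -99379644147, which is not a perfect square, so G is not contained in A_6. The transitive groups of degree 6 not contained in A_6 are: C_6 (6T1, order 6), S_3 (6T2, order 6), D_6 (6T3, order 12), C_3 x S_3 (6T5, order 18), A_4 x C_2 (6T6, order 24), S_4 (6T8, order 24), S_3 x S_3 (6T9, order 36), S_4 x C_2 (6T11, order 48), (S_3 x S_3) : C_2 (6T13, order 72), PGL(2,5) (6T14, order 120), S_6 (6T16, order 720). By Dedekind's theorem, for a prime p not dividing disc(f) the degrees of the irreducible factors of f mod p form the cycle type of an element of G. Factoring f modulo the 33 such primes p <= 151 (skipping 3, 7, 107, which divide the discriminant), each new pattern first appears at: mod 2: f = (x^6 + x^5 + x^4 + x + 1), pattern 6; mod 13: f = (x + 2)(x + 4)(x + 5)(x^3 + 6x^2 + 6x + 3), pattern 3+1+1+1; mod 17: f = (x^2 + 8x + 5)(x^2 + 8x + 13)(x^2 + 9x + 6), pattern 2+2+2; mod 19: f = (x^3 + 11x^2 + 4x + 1)(x^3 + 18x^2 + 14x + 9), pattern 3+3; mod 73: f = (x + 9)(x + 13)(x + 37)(x + 39)(x + 44)(x + 68), pattern 1+1+1+1+1+1. No other pattern occurs in this range, so the set of observed cycle types is {6, 3+1+1+1, 2+2+2, 3+3, 1+1+1+1+1+1}. The candidates containing elements of all these cycle types are C_3 x S_3 (6T5) of order 18, S_3 x S_3 (6T9) of order 36, (S_3 x S_3) : C_2 (6T13) of order 72, S_6 (6T16) of order 720; the others are excluded. The observed types are precisely the cycle types that occur in C_3 x S_3 (6T5). Each of the other remaining candidates has further cycle types, and by the Chebotarev density theorem the matching factorization patterns would occur for a proportion of primes equal to their share of the group: S_3 x S_3 (6T9) additionally contains elements of type 2+2+1+1 (9 of its 36 elements, about 25% of primes); (S_3 x S_3) : C_2 (6T13) additionally contains elements of type 4+2, 3+2+1, 2+2+1+1, 2+1+1+1+1 (45 of its 72 elements, about 62% of primes); S_6 (6T16) additionally contains elements of type 5+1, 4+2, 4+1+1, 3+2+1, 2+2+1+1, 2+1+1+1+1 (504 of its 720 elements, about 70% of primes). None of the 33 primes tested shows any such pattern (for each of these groups the chance of that is below 10^-4), which rules them out. Hence G = C_3 x S_3 (6T5), of order 18.

C_3 x S_3 (order 18)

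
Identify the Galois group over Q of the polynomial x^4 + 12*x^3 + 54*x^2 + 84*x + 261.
4T4: A_4

The polynomial is an irreducible quartic over Q and its discriminant is 4087812096 = 63936^2, a perfect square, so the Galois group is contained in A_4. The resolvent cubic y^3 - 54*y^2 - 36*y + 11736 is irreducible over Q. An irreducible resolvent with square discriminant gives A_4.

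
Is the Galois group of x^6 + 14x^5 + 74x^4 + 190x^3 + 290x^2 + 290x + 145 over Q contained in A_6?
The polynomial is irreducible of degree 6 over Q. Its discriminant is 90962560000 = 301600^2, a perfect square. A Galois group lies in the alternating group exactly when the discriminant is a square in Q, so the Galois group ((C_3 x C_3) : C_4) is contained in A_6.

Yes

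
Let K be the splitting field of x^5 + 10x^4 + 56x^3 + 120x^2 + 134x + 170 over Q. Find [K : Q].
120

The degree of the splitting field over Q equals the order of the Galois group, so first determine the group. The polynomial f is an irreducible quintic over Q, so G = Gal(f/Q) is a transitive subgroup of S_5: one of C_5 (5T1, order 5), D_5 (5T2, order 10), F_20 (5T3, order 20), A_5 (5T4, order 60) or S_5 (5T5, order 120). The discriminant of f is 14481115570000, which is not a perfect square, so G is not contained in A_5. The transitive groups of degree 5 not contained in A_5 are: F_20 (5T3, order 20), S_5 (5T5, order 120). By Dedekind's theorem, for a prime p not dividing disc(f) the degrees of the irreducible factors of f mod p form the cycle type of an element of G. Factoring f modulo the 4 such primes p <= 13 (skipping 2, 5, which divide the discriminant), each new pattern first appears at: mod 3: f = (x^5 + x^4 + 2x^3 + 2x + 2), pattern 5; mod 11: f = (x + 5)(x^4 + 5x^3 + 9x^2 + 9x + 1), pattern 4+1; mod 13: f = (x + 4)(x + 8)(x^3 + 11x^2 + 9x + 11), pattern 3+1+1. No other pattern occurs in this range, so the set of observed cycle types is {5, 4+1, 3+1+1}. Among the candidates above, the only group containing elements of all these cycle types is S_5 (5T5) — F_20 (5T3) lacks at least one of them. Hence G = S_5 (5T5), of order 120. The Galois group S_5 (5T5) has order 120, so the splitting field has degree 120 over Q.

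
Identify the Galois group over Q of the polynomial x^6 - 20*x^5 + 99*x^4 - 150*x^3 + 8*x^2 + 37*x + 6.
The polynomial f is an irreducible sextic over Q, so G = Gal(f/Q) is one of the 16 transitive subgroups 6T1, ..., 6T16 of S_6. The discriminant of f is 1770264843169 = 1330513^2, a perfect square, so G is contained in A_6. The transitive groups of degree 6 contained in A_6 are: A_4 (6T4, order 12), S_4 (6T7, order 24), (C_3 x C_3) : C_4 (6T10, order 36), PSL(2,5) (6T12, order 60), A_6 (6T15, order 360). By Dedekind's theorem, for a prime p not dividing disc(f) the degrees of the irreducible factors of f mod p form the cycle type of an element of G. Factoring f modulo the 21 such primes p <= 79 (skipping 19, which divides the discriminant), each new pattern first appears at: mod 2: f = (x)(x^5 + x^3 + 1), pattern 5+1; mod 7: f = (x^3 + 2x^2 + 3)(x^3 + 6x^2 + 3x + 2), pattern 3+3; mod 61: f = (x + 10)(x + 55)(x^2 + 47x + 55)(x^2 + 51x + 60), pattern 2+2+1+1. No other pattern occurs in this range, so the set of observed cycle types is {5+1, 3+3, 2+2+1+1}. The candidates containing elements of all these cycle types are PSL(2,5) (6T12) of order 60, A_6 (6T15) of order 360; the others are excluded. The observed types are precisely the cycle types that occur in PSL(2,5) (6T12) (apart from the identity). Each of the other remaining candidates has further cycle types, and by the Chebotarev density theorem the matching factorization patterns would occur for a proportion of primes equal to their share of the group: A_6 (6T15) additionally contains elements of type 4+2, 3+1+1+1 (130 of its 360 elements, about 36% of primes). None of the 21 primes tested shows any such pattern (for each of these groups the chance of that is below 10^-4), which rules them out. Hence G = PSL(2,5) (6T12), of order 60.

PSL(2,5), A_5 acting on 6 points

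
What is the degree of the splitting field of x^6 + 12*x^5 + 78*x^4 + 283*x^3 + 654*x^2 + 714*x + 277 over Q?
18

The degree of the splitting field over Q equals the order of the Galois group, so first determine the group. The polynomial f is an irreducible sextic over Q, so G = Gal(f/Q) is one of the 16 transitive subgroups 6T1, ..., 6T16 of S_6. The discriminant of f is -401254544639403, which is not a perfect square, so G is not contained in A_6. The transitive groups of degree 6 not contained in A_6 are: C_6 (6T1, order 6), S_3 (6T2, order 6), D_6 (6T3, order 12), C_3 x S_3 (6T5, order 18), A_4 x C_2 (6T6, order 24), S_4 (6T8, order 24), S_3 x S_3 (6T9, order 36), S_4 x C_2 (6T11, order 48), (S_3 x S_3) : C_2 (6T13, order 72), PGL(2,5) (6T14, order 120), S_6 (6T16, order 720). By Dedekind's theorem, for a prime p not dividing disc(f) the degrees of the irreducible factors of f mod p form the cycle type of an element of G. Factoring f modulo the 33 such primes p <= 151 (skipping 3, 7, 13, which divide the discriminant), each new pattern first appears at: mod 2: f = (x^6 + x^3 + 1), pattern 6; mod 17: f = (x^2 + 5x + 13)(x^2 + 10x + 5)(x^2 + 14x + 4), pattern 2+2+2; mod 19: f = (x^3 + 6x^2 + 9x + 11)(x^3 + 6x^2 + 14x + 1), pattern 3+3; mod 31: f = (x + 5)(x + 11)(x + 21)(x^3 + 6x^2 + 23x + 23), pattern 3+1+1+1; mod 73: f = (x + 3)(x + 13)(x + 19)(x + 25)(x + 47)(x + 51), pattern 1+1+1+1+1+1. No other pattern occurs in this range, so the set of observed cycle types is {6, 2+2+2, 3+3, 3+1+1+1, 1+1+1+1+1+1}. The candidates containing elements of all these cycle types are C_3 x S_3 (6T5) of order 18, S_3 x S_3 (6T9) of order 36, (S_3 x S_3) : C_2 (6T13) of order 72, S_6 (6T16) of order 720; the others are excluded. The observed types are precisely the cycle types that occur in C_3 x S_3 (6T5). Each of the other remaining candidates has further cycle types, and by the Chebotarev density theorem the matching factorization patterns would occur for a proportion of primes equal to their share of the group: S_3 x S_3 (6T9) additionally contains elements of type 2+2+1+1 (9 of its 36 elements, about 25% of primes); (S_3 x S_3) : C_2 (6T13) additionally contains elements of type 4+2, 3+2+1, 2+2+1+1, 2+1+1+1+1 (45 of its 72 elements, about 62% of primes); S_6 (6T16) additionally contains elements of type 5+1, 4+2, 4+1+1, 3+2+1, 2+2+1+1, 2+1+1+1+1 (504 of its 720 elements, about 70% of primes). None of the 33 primes tested shows any such pattern (for each of these groups the chance of that is below 10^-4), which rules them out. Hence G = C_3 x S_3 (6T5), of order 18. The Galois group C_3 x S_3 (6T5) has order 18, so the splitting field has degree 18 over Q.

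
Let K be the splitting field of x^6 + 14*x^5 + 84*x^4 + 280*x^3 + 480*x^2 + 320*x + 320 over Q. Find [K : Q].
The degree of the splitting field over Q equals the order of the Galois group, so first determine the group. The polynomial f is an irreducible sextic over Q, so G = Gal(f/Q) is one of the 16 transitive subgroups 6T1, ..., 6T16 of S_6. The discriminant of f is 564385546240000 = 23756800^2, a perfect square, so G is contained in A_6. The transitive groups of degree 6 contained in A_6 are: A_4 (6T4, order 12), S_4 (6T7, order 24), (C_3 x C_3) : C_4 (6T10, order 36), PSL(2,5) (6T12, order 60), A_6 (6T15, order 360). By Dedekind's theorem, for a prime p not dividing disc(f) the degrees of the irreducible factors of f mod p form the cycle type of an element of G. Factoring f modulo the 19 such primes p <= 79 (skipping 2, 5, 29, which divide the discriminant), each new pattern first appears at: mod 3: f = (x^2 + x + 2)(x^4 + x^3 + 2x + 1), pattern 4+2; mod 11: f = (x^3 + 8x + 5)(x^3 + 3x^2 + 10x + 9), pattern 3+3; mod 19: f = (x + 5)(x + 7)(x^2 + 9x + 10)(x^2 + 12x + 2), pattern 2+2+1+1; mod 61: f = (x + 11)(x + 25)(x + 58)(x^3 + 42x^2 + 56x + 51), pattern 3+1+1+1. No other pattern occurs in this range, so the set of observed cycle types is {4+2, 3+3, 2+2+1+1, 3+1+1+1}. The candidates containing elements of all these cycle types are (C_3 x C_3) : C_4 (6T10) of order 36, A_6 (6T15) of order 360; the others are excluded. The observed types are precisely the cycle types that occur in (C_3 x C_3) : C_4 (6T10) (apart from the identity). Each of the other remaining candidates has further cycle types, and by the Chebotarev density theorem the matching factorization patterns would occur for a proportion of primes equal to their share of the group: A_6 (6T15) additionally contains elements of type 5+1 (144 of its 360 elements, about 40% of primes). None of the 19 primes tested shows any such pattern (for each of these groups the chance of that is below 10^-4), which rules them out. Hence G = (C_3 x C_3) : C_4 (6T10), of order 36. The Galois group (C_3 x C_3) : C_4 (6T10) has order 36, so the splitting field has degree 36 over Q.

36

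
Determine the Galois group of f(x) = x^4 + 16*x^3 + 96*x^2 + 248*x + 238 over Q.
C_4

The polynomial is an irreducible quartic over Q and its discriminant is 591872, which is not a perfect square, so the Galois group is not contained in A_4. The resolvent cubic y^3 - 96*y^2 + 3016*y - 31040 has exactly one rational root, so the Galois group is C_4 or D_4. The quartic becomes reducible over Q(sqrt(disc)), so the group is C_4.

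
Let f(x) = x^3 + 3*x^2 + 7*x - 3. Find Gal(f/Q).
The polynomial is an irreducible cubic over Q and its discriminant is -1984, which is not a perfect square. For an irreducible cubic, a non-square discriminant gives Galois group S_3.

S_3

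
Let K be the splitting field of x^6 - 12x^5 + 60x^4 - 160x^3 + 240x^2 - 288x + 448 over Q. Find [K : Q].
72

The degree of the splitting field over Q equals the order of the Galois group, so first determine the group. The polynomial f is an irreducible sextic over Q, so G = Gal(f/Q) is one of the 16 transitive subgroups 6T1, ..., 6T16 of S_6. The discriminant of f is -9727331052552192, which is not a perfect square, so G is not contained in A_6. The transitive groups of degree 6 not contained in A_6 are: C_6 (6T1, order 6), S_3 (6T2, order 6), D_6 (6T3, order 12), C_3 x S_3 (6T5, order 18), A_4 x C_2 (6T6, order 24), S_4 (6T8, order 24), S_3 x S_3 (6T9, order 36), S_4 x C_2 (6T11, order 48), (S_3 x S_3) : C_2 (6T13, order 72), PGL(2,5) (6T14, order 120), S_6 (6T16, order 720). By Dedekind's theorem, for a prime p not dividing disc(f) the degrees of the irreducible factors of f mod p form the cycle type of an element of G. Factoring f modulo the 27 such primes p <= 127 (skipping 2, 3, 17, 43, which divide the discriminant), each new pattern first appears at: mod 5: f = (x^6 + 3x^5 + 2x + 3), pattern 6; mod 7: f = (x)(x^2 + 4x + 5)(x^3 + 5x^2 + 4), pattern 3+2+1; mod 11: f = (x^2 + 3x + 9)(x^4 + 7x^3 + 8x^2 + 6x + 7), pattern 4+2; mod 13: f = (x + 1)(x + 4)(x^2 + 2x + 3)(x^2 + 7x + 7), pattern 2+2+1+1; mod 61: f = (x + 17)(x + 39)(x + 51)(x + 55)(x^2 + 9x + 56), pattern 2+1+1+1+1; mod 97: f = (x + 71)(x + 75)(x + 94)(x^3 + 39x^2 + 72x + 2), pattern 3+1+1+1; mod 113: f = (x^2 + 19x + 39)(x^2 + 94x + 96)(x^2 + 101x + 60), pattern 2+2+2; mod 127: f = (x^3 + 43x^2 + 15x + 85)(x^3 + 72x^2 + 124x + 74), pattern 3+3. No other pattern occurs in this range, so the set of observed cycle types is {6, 3+2+1, 4+2, 2+2+1+1, 2+1+1+1+1, 3+1+1+1, 2+2+2, 3+3}. The candidates containing elements of all these cycle types are (S_3 x S_3) : C_2 (6T13) of order 72, S_6 (6T16) of order 720; the others are excluded. The observed types are precisely the cycle types that occur in (S_3 x S_3) : C_2 (6T13) (apart from the identity). Each of the other remaining candidates has further cycle types, and by the Chebotarev density theorem the matching factorization patterns would occur for a proportion of primes equal to their share of the group: S_6 (6T16) additionally contains elements of type 5+1, 4+1+1 (234 of its 720 elements, about 32% of primes). None of the 27 primes tested shows any such pattern (for each of these groups the chance of that is below 10^-4), which rules them out. Hence G = (S_3 x S_3) : C_2 (6T13), of order 72. The Galois group (S_3 x S_3) : C_2 (6T13) has order 72, so the splitting field has degree 72 over Q.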